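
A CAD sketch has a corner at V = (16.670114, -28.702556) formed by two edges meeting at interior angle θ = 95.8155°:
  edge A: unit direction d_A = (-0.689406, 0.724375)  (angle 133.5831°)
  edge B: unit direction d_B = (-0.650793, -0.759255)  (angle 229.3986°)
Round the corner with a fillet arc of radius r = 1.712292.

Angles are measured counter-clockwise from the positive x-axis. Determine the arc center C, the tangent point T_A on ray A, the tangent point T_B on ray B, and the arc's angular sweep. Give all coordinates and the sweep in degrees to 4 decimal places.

center=(14.3634,-28.7626) T_A=(15.6038,-27.5821) T_B=(15.6635,-29.8769) sweep=84.1845

bisector direction at 181.4909° = (-0.999661,-0.026017)
center distance |VC| = r/sin(θ/2) = 1.712292/sin(47.9078°) = 2.307464
C = V + |VC|·bis = (14.3634,-28.7626)
T_A = V + ((C−V)·d_A)·d_A = V + 1.5468·d_A = (15.6038,-27.5821)
T_B = V + ((C−V)·d_B)·d_B = V + 1.5468·d_B = (15.6635,-29.8769)
sweep = 180° − θ = 84.1845°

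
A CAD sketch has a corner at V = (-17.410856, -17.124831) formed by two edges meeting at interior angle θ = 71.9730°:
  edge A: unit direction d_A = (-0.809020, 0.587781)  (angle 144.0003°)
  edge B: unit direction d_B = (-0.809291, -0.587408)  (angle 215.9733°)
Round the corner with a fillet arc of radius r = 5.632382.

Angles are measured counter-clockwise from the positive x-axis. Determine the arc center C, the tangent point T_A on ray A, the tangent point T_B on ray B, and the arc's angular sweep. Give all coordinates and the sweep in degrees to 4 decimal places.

center=(-26.9963,-17.1226) T_A=(-23.6857,-12.5659) T_B=(-23.6878,-21.6809) sweep=108.0270

bisector direction at 179.9868° = (-1.000000,0.000230)
center distance |VC| = r/sin(θ/2) = 5.632382/sin(35.9865°) = 9.585489
C = V + |VC|·bis = (-26.9963,-17.1226)
T_A = V + ((C−V)·d_A)·d_A = V + 7.7562·d_A = (-23.6857,-12.5659)
T_B = V + ((C−V)·d_B)·d_B = V + 7.7562·d_B = (-23.6878,-21.6809)
sweep = 180° − θ = 108.0270°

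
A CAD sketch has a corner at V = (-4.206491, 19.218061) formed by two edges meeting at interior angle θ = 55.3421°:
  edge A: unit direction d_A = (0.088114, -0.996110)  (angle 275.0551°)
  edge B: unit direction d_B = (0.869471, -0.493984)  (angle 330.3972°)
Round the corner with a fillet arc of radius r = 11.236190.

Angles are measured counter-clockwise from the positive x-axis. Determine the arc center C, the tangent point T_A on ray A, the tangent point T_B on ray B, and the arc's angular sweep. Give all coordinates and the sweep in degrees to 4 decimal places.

bisector direction at 302.7262° = (0.540624,-0.841264)
center distance |VC| = r/sin(θ/2) = 11.236190/sin(27.6711°) = 24.195349
C = V + |VC|·bis = (8.8741,-1.1366)
T_A = V + ((C−V)·d_A)·d_A = V + 21.4281·d_A = (-2.3184,-2.1267)
T_B = V + ((C−V)·d_B)·d_B = V + 21.4281·d_B = (14.4246,8.6329)
sweep = 180° − θ = 124.6579°

center=(8.8741,-1.1366) T_A=(-2.3184,-2.1267) T_B=(14.4246,8.6329) sweep=124.6579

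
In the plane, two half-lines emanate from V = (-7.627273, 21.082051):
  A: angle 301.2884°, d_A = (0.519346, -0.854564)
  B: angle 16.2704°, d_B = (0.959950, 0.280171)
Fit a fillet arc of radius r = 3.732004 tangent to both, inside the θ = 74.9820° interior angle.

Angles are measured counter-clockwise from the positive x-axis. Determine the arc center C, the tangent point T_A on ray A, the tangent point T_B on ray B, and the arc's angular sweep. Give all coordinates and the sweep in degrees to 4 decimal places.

bisector direction at 338.7794° = (0.932194,-0.361960)
center distance |VC| = r/sin(θ/2) = 3.732004/sin(37.4910°) = 6.131742
C = V + |VC|·bis = (-1.9113,18.8626)
T_A = V + ((C−V)·d_A)·d_A = V + 4.8652·d_A = (-5.1005,16.9244)
T_B = V + ((C−V)·d_B)·d_B = V + 4.8652·d_B = (-2.9569,22.4451)
sweep = 180° − θ = 105.0180°

center=(-1.9113,18.8626) T_A=(-5.1005,16.9244) T_B=(-2.9569,22.4451) sweep=105.0180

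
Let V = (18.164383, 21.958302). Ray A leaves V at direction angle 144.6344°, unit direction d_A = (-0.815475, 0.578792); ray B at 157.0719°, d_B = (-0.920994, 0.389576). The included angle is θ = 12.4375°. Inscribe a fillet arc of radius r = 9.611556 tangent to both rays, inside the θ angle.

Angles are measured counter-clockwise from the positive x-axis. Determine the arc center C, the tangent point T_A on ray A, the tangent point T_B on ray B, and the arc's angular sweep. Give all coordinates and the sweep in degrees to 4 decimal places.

bisector direction at 150.8531° = (-0.873374,0.487050)
center distance |VC| = r/sin(θ/2) = 9.611556/sin(6.2188°) = 88.729139
C = V + |VC|·bis = (-59.3294,65.1738)
T_A = V + ((C−V)·d_A)·d_A = V + 88.2070·d_A = (-53.7663,73.0118)
T_B = V + ((C−V)·d_B)·d_B = V + 88.2070·d_B = (-63.0738,56.3216)
sweep = 180° − θ = 167.5625°

center=(-59.3294,65.1738) T_A=(-53.7663,73.0118) T_B=(-63.0738,56.3216) sweep=167.5625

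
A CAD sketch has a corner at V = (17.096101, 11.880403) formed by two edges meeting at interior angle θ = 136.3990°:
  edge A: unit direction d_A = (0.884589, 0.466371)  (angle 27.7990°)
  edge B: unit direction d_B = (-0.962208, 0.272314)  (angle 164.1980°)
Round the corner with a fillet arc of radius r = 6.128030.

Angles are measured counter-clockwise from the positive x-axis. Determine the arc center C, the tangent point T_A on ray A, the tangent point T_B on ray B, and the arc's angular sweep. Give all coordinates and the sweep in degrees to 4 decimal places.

bisector direction at 95.9985° = (-0.104502,0.994525)
center distance |VC| = r/sin(θ/2) = 6.128030/sin(68.1995°) = 6.600048
C = V + |VC|·bis = (16.4064,18.4443)
T_A = V + ((C−V)·d_A)·d_A = V + 2.4511·d_A = (19.2643,13.0235)
T_B = V + ((C−V)·d_B)·d_B = V + 2.4511·d_B = (14.7376,12.5479)
sweep = 180° − θ = 43.6010°

center=(16.4064,18.4443) T_A=(19.2643,13.0235) T_B=(14.7376,12.5479) sweep=43.6010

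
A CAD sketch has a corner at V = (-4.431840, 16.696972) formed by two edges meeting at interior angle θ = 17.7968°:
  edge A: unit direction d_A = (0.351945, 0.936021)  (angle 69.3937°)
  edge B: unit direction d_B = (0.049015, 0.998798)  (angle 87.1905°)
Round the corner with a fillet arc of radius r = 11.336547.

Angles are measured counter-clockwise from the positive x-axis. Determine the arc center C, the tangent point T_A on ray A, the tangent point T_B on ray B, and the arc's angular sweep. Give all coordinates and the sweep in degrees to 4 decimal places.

center=(10.4401,88.4612) T_A=(21.0514,84.4713) T_B=(-0.8828,89.0168) sweep=162.2032

bisector direction at 78.2921° = (0.202922,0.979195)
center distance |VC| = r/sin(θ/2) = 11.336547/sin(8.8984°) = 73.288997
C = V + |VC|·bis = (10.4401,88.4612)
T_A = V + ((C−V)·d_A)·d_A = V + 72.4069·d_A = (21.0514,84.4713)
T_B = V + ((C−V)·d_B)·d_B = V + 72.4069·d_B = (-0.8828,89.0168)
sweep = 180° − θ = 162.2032°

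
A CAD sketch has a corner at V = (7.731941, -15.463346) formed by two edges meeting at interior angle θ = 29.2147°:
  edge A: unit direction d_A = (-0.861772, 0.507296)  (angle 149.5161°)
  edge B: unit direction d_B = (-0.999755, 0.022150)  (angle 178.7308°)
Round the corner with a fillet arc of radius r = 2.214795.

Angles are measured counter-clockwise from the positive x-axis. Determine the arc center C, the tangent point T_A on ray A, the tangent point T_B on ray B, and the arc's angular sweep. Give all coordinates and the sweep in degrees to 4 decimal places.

center=(-0.7152,-13.0609) T_A=(0.4084,-11.1522) T_B=(-0.7642,-15.2751) sweep=150.7853

bisector direction at 164.1234° = (-0.961853,0.273566)
center distance |VC| = r/sin(θ/2) = 2.214795/sin(14.6074°) = 8.782126
C = V + |VC|·bis = (-0.7152,-13.0609)
T_A = V + ((C−V)·d_A)·d_A = V + 8.4983·d_A = (0.4084,-11.1522)
T_B = V + ((C−V)·d_B)·d_B = V + 8.4983·d_B = (-0.7642,-15.2751)
sweep = 180° − θ = 150.7853°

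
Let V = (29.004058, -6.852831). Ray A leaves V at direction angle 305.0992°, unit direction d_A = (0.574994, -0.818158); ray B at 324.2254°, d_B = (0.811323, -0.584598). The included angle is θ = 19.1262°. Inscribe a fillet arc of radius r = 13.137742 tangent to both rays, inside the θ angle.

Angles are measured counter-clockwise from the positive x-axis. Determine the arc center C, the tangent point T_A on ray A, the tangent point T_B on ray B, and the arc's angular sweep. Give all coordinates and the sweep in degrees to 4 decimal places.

bisector direction at 314.6623° = (0.702927,-0.711262)
center distance |VC| = r/sin(θ/2) = 13.137742/sin(9.5631°) = 79.079330
C = V + |VC|·bis = (84.5910,-63.0990)
T_A = V + ((C−V)·d_A)·d_A = V + 77.9804·d_A = (73.8423,-70.6531)
T_B = V + ((C−V)·d_B)·d_B = V + 77.9804·d_B = (92.2713,-52.4400)
sweep = 180° − θ = 160.8738°

center=(84.5910,-63.0990) T_A=(73.8423,-70.6531) T_B=(92.2713,-52.4400) sweep=160.8738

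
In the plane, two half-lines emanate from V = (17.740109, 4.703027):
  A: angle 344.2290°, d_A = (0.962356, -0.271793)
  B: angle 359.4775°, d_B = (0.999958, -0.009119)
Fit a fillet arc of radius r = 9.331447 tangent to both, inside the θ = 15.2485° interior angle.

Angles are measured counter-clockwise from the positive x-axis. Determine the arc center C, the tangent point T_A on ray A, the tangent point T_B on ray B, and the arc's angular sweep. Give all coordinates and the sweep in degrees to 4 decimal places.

center=(87.3630,-5.2637) T_A=(84.8268,-14.2439) T_B=(87.4481,4.0673) sweep=164.7515

bisector direction at 351.8532° = (0.989908,-0.141709)
center distance |VC| = r/sin(θ/2) = 9.331447/sin(7.6242°) = 70.332644
C = V + |VC|·bis = (87.3630,-5.2637)
T_A = V + ((C−V)·d_A)·d_A = V + 69.7109·d_A = (84.8268,-14.2439)
T_B = V + ((C−V)·d_B)·d_B = V + 69.7109·d_B = (87.4481,4.0673)
sweep = 180° − θ = 164.7515°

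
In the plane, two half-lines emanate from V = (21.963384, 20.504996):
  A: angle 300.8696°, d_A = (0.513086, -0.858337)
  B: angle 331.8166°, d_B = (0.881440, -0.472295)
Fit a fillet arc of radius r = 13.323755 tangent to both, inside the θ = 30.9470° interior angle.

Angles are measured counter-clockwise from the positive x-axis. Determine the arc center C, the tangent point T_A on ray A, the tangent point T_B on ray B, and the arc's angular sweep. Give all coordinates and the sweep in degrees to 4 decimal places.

bisector direction at 316.3431° = (0.723487,-0.690338)
center distance |VC| = r/sin(θ/2) = 13.323755/sin(15.4735°) = 49.940486
C = V + |VC|·bis = (58.0947,-13.9708)
T_A = V + ((C−V)·d_A)·d_A = V + 48.1303·d_A = (46.6584,-20.8071)
T_B = V + ((C−V)·d_B)·d_B = V + 48.1303·d_B = (64.3874,-2.2267)
sweep = 180° − θ = 149.0530°

center=(58.0947,-13.9708) T_A=(46.6584,-20.8071) T_B=(64.3874,-2.2267) sweep=149.0530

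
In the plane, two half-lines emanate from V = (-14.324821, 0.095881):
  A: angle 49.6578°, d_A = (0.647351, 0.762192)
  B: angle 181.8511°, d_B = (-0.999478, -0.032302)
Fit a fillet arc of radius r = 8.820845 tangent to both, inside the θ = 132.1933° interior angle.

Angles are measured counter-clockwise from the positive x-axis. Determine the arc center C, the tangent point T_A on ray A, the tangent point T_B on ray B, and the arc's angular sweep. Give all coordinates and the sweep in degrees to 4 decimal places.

center=(-18.5172,8.7858) T_A=(-11.7940,3.0757) T_B=(-18.2323,-0.0304) sweep=47.8067

bisector direction at 115.7545° = (-0.434515,0.900664)
center distance |VC| = r/sin(θ/2) = 8.820845/sin(66.0966°) = 9.648384
C = V + |VC|·bis = (-18.5172,8.7858)
T_A = V + ((C−V)·d_A)·d_A = V + 3.9095·d_A = (-11.7940,3.0757)
T_B = V + ((C−V)·d_B)·d_B = V + 3.9095·d_B = (-18.2323,-0.0304)
sweep = 180° − θ = 47.8067°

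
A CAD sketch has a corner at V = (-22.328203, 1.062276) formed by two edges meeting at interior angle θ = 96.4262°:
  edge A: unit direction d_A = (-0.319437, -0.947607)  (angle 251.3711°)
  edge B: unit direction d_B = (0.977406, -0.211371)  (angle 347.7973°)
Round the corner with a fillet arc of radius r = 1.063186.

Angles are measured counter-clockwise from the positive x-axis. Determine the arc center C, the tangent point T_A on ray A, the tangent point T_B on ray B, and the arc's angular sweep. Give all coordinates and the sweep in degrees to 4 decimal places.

bisector direction at 299.5842° = (0.493702,-0.869631)
center distance |VC| = r/sin(θ/2) = 1.063186/sin(48.2131°) = 1.425893
C = V + |VC|·bis = (-21.6242,-0.1777)
T_A = V + ((C−V)·d_A)·d_A = V + 0.9502·d_A = (-22.6317,0.1619)
T_B = V + ((C−V)·d_B)·d_B = V + 0.9502·d_B = (-21.3995,0.8614)
sweep = 180° − θ = 83.5738°

center=(-21.6242,-0.1777) T_A=(-22.6317,0.1619) T_B=(-21.3995,0.8614) sweep=83.5738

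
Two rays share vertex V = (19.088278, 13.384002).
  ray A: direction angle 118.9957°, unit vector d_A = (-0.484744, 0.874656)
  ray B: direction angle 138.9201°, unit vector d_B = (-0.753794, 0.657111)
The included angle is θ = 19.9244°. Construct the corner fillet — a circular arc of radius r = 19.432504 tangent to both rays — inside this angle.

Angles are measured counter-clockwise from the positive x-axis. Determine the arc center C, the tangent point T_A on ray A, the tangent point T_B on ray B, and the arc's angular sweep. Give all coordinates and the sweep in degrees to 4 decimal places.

bisector direction at 128.9579° = (-0.628749,0.777608)
center distance |VC| = r/sin(θ/2) = 19.432504/sin(9.9622°) = 112.327633
C = V + |VC|·bis = (-51.5376,100.7309)
T_A = V + ((C−V)·d_A)·d_A = V + 110.6340·d_A = (-34.5409,110.1507)
T_B = V + ((C−V)·d_B)·d_B = V + 110.6340·d_B = (-64.3069,86.0828)
sweep = 180° − θ = 160.0756°

center=(-51.5376,100.7309) T_A=(-34.5409,110.1507) T_B=(-64.3069,86.0828) sweep=160.0756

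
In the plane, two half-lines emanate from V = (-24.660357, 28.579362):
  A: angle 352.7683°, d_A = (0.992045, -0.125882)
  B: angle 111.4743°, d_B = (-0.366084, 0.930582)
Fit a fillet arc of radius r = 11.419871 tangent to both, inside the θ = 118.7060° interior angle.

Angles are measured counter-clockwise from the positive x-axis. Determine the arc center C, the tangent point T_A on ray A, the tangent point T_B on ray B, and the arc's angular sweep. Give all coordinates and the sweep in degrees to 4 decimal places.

bisector direction at 52.1213° = (0.613992,0.789312)
center distance |VC| = r/sin(θ/2) = 11.419871/sin(59.3530°) = 13.273916
C = V + |VC|·bis = (-16.5103,39.0566)
T_A = V + ((C−V)·d_A)·d_A = V + 6.7663·d_A = (-17.9478,27.7276)
T_B = V + ((C−V)·d_B)·d_B = V + 6.7663·d_B = (-27.1374,34.8760)
sweep = 180° − θ = 61.2940°

center=(-16.5103,39.0566) T_A=(-17.9478,27.7276) T_B=(-27.1374,34.8760) sweep=61.2940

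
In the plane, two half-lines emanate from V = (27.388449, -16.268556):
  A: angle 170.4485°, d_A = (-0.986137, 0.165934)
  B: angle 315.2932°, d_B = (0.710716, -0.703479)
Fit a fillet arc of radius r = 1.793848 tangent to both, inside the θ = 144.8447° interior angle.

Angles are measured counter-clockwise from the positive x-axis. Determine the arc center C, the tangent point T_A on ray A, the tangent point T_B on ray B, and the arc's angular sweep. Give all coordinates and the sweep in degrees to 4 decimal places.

center=(26.5304,-17.9432) T_A=(26.8281,-16.1743) T_B=(27.7923,-16.6683) sweep=35.1553

bisector direction at 242.8709° = (-0.455998,-0.889981)
center distance |VC| = r/sin(θ/2) = 1.793848/sin(72.4223°) = 1.881708
C = V + |VC|·bis = (26.5304,-17.9432)
T_A = V + ((C−V)·d_A)·d_A = V + 0.5683·d_A = (26.8281,-16.1743)
T_B = V + ((C−V)·d_B)·d_B = V + 0.5683·d_B = (27.7923,-16.6683)
sweep = 180° − θ = 35.1553°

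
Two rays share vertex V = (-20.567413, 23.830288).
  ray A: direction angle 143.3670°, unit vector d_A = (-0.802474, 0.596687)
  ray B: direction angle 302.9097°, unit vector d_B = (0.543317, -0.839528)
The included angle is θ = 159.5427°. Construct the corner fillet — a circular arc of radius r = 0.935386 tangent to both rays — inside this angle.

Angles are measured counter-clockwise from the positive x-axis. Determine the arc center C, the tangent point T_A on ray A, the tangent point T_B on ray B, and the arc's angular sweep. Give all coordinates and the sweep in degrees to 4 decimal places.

bisector direction at 223.1383° = (-0.729705,-0.683762)
center distance |VC| = r/sin(θ/2) = 0.935386/sin(79.7713°) = 0.950492
C = V + |VC|·bis = (-21.2610,23.1804)
T_A = V + ((C−V)·d_A)·d_A = V + 0.1688·d_A = (-20.7029,23.9310)
T_B = V + ((C−V)·d_B)·d_B = V + 0.1688·d_B = (-20.4757,23.6886)
sweep = 180° − θ = 20.4573°

center=(-21.2610,23.1804) T_A=(-20.7029,23.9310) T_B=(-20.4757,23.6886) sweep=20.4573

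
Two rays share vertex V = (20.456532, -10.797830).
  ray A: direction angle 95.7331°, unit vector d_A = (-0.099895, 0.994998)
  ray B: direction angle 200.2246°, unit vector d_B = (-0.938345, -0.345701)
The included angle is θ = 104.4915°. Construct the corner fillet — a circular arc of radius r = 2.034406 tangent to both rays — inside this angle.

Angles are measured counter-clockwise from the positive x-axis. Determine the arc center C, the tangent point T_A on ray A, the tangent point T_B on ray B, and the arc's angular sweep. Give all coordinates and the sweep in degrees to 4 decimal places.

bisector direction at 147.9788° = (-0.847852,0.530232)
center distance |VC| = r/sin(θ/2) = 2.034406/sin(52.2458°) = 2.573099
C = V + |VC|·bis = (18.2749,-9.4335)
T_A = V + ((C−V)·d_A)·d_A = V + 1.5754·d_A = (20.2992,-9.2303)
T_B = V + ((C−V)·d_B)·d_B = V + 1.5754·d_B = (18.9782,-11.3425)
sweep = 180° − θ = 75.5085°

center=(18.2749,-9.4335) T_A=(20.2992,-9.2303) T_B=(18.9782,-11.3425) sweep=75.5085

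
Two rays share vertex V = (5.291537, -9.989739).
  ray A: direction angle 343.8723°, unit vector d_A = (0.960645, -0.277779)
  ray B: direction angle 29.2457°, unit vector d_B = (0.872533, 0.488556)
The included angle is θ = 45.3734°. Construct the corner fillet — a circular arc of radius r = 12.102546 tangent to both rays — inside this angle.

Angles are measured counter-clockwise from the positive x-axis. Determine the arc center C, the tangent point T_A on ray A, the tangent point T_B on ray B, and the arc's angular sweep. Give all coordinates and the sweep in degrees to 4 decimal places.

bisector direction at 6.5590° = (0.993455,0.114226)
center distance |VC| = r/sin(θ/2) = 12.102546/sin(22.6867°) = 31.378794
C = V + |VC|·bis = (36.4649,-6.4055)
T_A = V + ((C−V)·d_A)·d_A = V + 28.9509·d_A = (33.1031,-18.0317)
T_B = V + ((C−V)·d_B)·d_B = V + 28.9509·d_B = (30.5522,4.1544)
sweep = 180° − θ = 134.6266°

center=(36.4649,-6.4055) T_A=(33.1031,-18.0317) T_B=(30.5522,4.1544) sweep=134.6266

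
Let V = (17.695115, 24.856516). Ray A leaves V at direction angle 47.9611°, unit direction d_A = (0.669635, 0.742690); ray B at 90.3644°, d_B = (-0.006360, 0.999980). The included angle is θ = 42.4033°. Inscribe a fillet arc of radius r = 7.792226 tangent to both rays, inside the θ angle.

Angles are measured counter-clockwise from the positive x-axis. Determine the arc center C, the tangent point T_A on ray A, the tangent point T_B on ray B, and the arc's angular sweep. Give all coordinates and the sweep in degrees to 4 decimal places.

bisector direction at 69.1628° = (0.355715,0.934595)
center distance |VC| = r/sin(θ/2) = 7.792226/sin(21.2017°) = 21.546234
C = V + |VC|·bis = (25.3594,44.9935)
T_A = V + ((C−V)·d_A)·d_A = V + 20.0878·d_A = (31.1466,39.7756)
T_B = V + ((C−V)·d_B)·d_B = V + 20.0878·d_B = (17.5674,44.9440)
sweep = 180° − θ = 137.5967°

center=(25.3594,44.9935) T_A=(31.1466,39.7756) T_B=(17.5674,44.9440) sweep=137.5967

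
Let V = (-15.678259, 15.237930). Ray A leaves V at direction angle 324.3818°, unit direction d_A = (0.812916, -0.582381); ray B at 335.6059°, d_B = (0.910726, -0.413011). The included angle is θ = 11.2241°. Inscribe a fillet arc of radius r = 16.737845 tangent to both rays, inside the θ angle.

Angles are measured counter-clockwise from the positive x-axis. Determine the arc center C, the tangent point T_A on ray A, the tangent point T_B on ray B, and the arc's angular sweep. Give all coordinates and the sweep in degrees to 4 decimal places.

bisector direction at 329.9939° = (0.865972,-0.500093)
center distance |VC| = r/sin(θ/2) = 16.737845/sin(5.6120°) = 171.157249
C = V + |VC|·bis = (132.5391,-70.3566)
T_A = V + ((C−V)·d_A)·d_A = V + 170.3369·d_A = (122.7913,-83.9631)
T_B = V + ((C−V)·d_B)·d_B = V + 170.3369·d_B = (139.4520,-55.1130)
sweep = 180° − θ = 168.7759°

center=(132.5391,-70.3566) T_A=(122.7913,-83.9631) T_B=(139.4520,-55.1130) sweep=168.7759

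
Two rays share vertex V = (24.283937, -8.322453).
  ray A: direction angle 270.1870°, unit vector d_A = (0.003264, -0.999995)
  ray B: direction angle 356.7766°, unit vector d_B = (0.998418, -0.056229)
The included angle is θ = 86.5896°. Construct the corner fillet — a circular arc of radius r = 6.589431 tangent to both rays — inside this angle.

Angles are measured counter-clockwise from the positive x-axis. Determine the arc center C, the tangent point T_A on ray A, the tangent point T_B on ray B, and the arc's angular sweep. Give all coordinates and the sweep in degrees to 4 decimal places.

center=(30.8962,-15.2947) T_A=(24.3068,-15.3162) T_B=(31.2667,-8.7157) sweep=93.4104

bisector direction at 313.4818° = (0.688124,-0.725593)
center distance |VC| = r/sin(θ/2) = 6.589431/sin(43.2948°) = 9.609054
C = V + |VC|·bis = (30.8962,-15.2947)
T_A = V + ((C−V)·d_A)·d_A = V + 6.9938·d_A = (24.3068,-15.3162)
T_B = V + ((C−V)·d_B)·d_B = V + 6.9938·d_B = (31.2667,-8.7157)
sweep = 180° − θ = 93.4104°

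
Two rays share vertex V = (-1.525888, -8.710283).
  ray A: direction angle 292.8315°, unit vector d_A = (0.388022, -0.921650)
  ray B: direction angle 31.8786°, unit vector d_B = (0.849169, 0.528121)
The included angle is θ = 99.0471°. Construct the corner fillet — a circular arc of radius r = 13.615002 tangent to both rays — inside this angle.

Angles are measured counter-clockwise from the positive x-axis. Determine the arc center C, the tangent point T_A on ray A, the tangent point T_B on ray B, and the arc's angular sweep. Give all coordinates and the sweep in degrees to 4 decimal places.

center=(15.5307,-14.1357) T_A=(2.9824,-19.4186) T_B=(8.3403,-2.5742) sweep=80.9529

bisector direction at 342.3551° = (0.952953,-0.303118)
center distance |VC| = r/sin(θ/2) = 13.615002/sin(49.5236°) = 17.898630
C = V + |VC|·bis = (15.5307,-14.1357)
T_A = V + ((C−V)·d_A)·d_A = V + 11.6186·d_A = (2.9824,-19.4186)
T_B = V + ((C−V)·d_B)·d_B = V + 11.6186·d_B = (8.3403,-2.5742)
sweep = 180° − θ = 80.9529°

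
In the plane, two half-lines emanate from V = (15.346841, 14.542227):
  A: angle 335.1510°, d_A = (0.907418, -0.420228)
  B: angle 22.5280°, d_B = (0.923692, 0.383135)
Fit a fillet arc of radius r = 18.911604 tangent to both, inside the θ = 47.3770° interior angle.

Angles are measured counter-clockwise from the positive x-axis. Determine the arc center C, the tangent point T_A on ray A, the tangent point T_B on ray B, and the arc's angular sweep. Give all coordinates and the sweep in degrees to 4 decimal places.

bisector direction at 358.8395° = (0.999795,-0.020253)
center distance |VC| = r/sin(θ/2) = 18.911604/sin(23.6885°) = 47.071427
C = V + |VC|·bis = (62.4086,13.5889)
T_A = V + ((C−V)·d_A)·d_A = V + 43.1053·d_A = (54.4614,-3.5719)
T_B = V + ((C−V)·d_B)·d_B = V + 43.1053·d_B = (55.1629,31.0574)
sweep = 180° − θ = 132.6230°

center=(62.4086,13.5889) T_A=(54.4614,-3.5719) T_B=(55.1629,31.0574) sweep=132.6230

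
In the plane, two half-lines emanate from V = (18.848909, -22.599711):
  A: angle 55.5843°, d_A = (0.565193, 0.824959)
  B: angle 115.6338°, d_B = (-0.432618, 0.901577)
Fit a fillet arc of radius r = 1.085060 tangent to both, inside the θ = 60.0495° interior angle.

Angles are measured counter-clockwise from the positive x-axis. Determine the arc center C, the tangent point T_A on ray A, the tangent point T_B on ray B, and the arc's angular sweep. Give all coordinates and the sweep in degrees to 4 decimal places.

bisector direction at 85.6090° = (0.076562,0.997065)
center distance |VC| = r/sin(θ/2) = 1.085060/sin(30.0248°) = 2.168498
C = V + |VC|·bis = (19.0149,-20.4376)
T_A = V + ((C−V)·d_A)·d_A = V + 1.8775·d_A = (19.9101,-21.0508)
T_B = V + ((C−V)·d_B)·d_B = V + 1.8775·d_B = (18.0367,-20.9070)
sweep = 180° − θ = 119.9505°

center=(19.0149,-20.4376) T_A=(19.9101,-21.0508) T_B=(18.0367,-20.9070) sweep=119.9505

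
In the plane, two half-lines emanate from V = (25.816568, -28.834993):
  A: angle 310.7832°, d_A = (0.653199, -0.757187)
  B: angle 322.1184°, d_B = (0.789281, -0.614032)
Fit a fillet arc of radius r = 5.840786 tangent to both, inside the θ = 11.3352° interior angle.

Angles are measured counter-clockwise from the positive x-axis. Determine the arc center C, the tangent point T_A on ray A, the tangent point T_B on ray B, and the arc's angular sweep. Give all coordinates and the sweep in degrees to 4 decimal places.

center=(68.6824,-69.5832) T_A=(64.2598,-73.3984) T_B=(72.2688,-64.9731) sweep=168.6648

bisector direction at 316.4508° = (0.724783,-0.688977)
center distance |VC| = r/sin(θ/2) = 5.840786/sin(5.6676°) = 59.142982
C = V + |VC|·bis = (68.6824,-69.5832)
T_A = V + ((C−V)·d_A)·d_A = V + 58.8539·d_A = (64.2598,-73.3984)
T_B = V + ((C−V)·d_B)·d_B = V + 58.8539·d_B = (72.2688,-64.9731)
sweep = 180° − θ = 168.6648°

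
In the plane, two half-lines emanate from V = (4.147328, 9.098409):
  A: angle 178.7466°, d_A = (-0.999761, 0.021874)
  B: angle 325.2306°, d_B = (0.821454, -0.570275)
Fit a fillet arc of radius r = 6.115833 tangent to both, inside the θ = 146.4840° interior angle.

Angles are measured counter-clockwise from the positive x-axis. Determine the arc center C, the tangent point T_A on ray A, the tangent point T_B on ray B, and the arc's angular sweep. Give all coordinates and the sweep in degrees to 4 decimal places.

center=(2.1724,3.0243) T_A=(2.3062,9.1387) T_B=(5.6601,8.0482) sweep=33.5160

bisector direction at 251.9886° = (-0.309206,-0.950995)
center distance |VC| = r/sin(θ/2) = 6.115833/sin(73.2420°) = 6.387085
C = V + |VC|·bis = (2.1724,3.0243)
T_A = V + ((C−V)·d_A)·d_A = V + 1.8416·d_A = (2.3062,9.1387)
T_B = V + ((C−V)·d_B)·d_B = V + 1.8416·d_B = (5.6601,8.0482)
sweep = 180° − θ = 33.5160°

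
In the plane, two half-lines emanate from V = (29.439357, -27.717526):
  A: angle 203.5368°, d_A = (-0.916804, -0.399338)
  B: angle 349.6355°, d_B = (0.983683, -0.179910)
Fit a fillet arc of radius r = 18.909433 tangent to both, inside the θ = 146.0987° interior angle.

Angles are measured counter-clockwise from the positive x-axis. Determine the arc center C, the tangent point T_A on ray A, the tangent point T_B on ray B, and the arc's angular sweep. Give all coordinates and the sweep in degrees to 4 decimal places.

bisector direction at 276.5862° = (0.114697,-0.993401)
center distance |VC| = r/sin(θ/2) = 18.909433/sin(73.0494°) = 19.768240
C = V + |VC|·bis = (31.7067,-47.3553)
T_A = V + ((C−V)·d_A)·d_A = V + 5.7634·d_A = (24.1555,-30.0191)
T_B = V + ((C−V)·d_B)·d_B = V + 5.7634·d_B = (35.1087,-28.7544)
sweep = 180° − θ = 33.9013°

center=(31.7067,-47.3553) T_A=(24.1555,-30.0191) T_B=(35.1087,-28.7544) sweep=33.9013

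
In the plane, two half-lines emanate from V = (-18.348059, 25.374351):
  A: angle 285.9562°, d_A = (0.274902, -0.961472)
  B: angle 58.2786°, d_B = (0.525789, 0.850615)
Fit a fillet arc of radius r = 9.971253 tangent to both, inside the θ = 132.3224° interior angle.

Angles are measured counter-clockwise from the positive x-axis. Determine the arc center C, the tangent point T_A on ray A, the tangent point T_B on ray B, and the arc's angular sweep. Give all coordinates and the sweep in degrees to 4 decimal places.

center=(-7.5498,23.8793) T_A=(-17.1369,21.1382) T_B=(-16.0315,29.1221) sweep=47.6776

bisector direction at 352.1174° = (0.990551,-0.137144)
center distance |VC| = r/sin(θ/2) = 9.971253/sin(66.1612°) = 10.901283
C = V + |VC|·bis = (-7.5498,23.8793)
T_A = V + ((C−V)·d_A)·d_A = V + 4.4059·d_A = (-17.1369,21.1382)
T_B = V + ((C−V)·d_B)·d_B = V + 4.4059·d_B = (-16.0315,29.1221)
sweep = 180° − θ = 47.6776°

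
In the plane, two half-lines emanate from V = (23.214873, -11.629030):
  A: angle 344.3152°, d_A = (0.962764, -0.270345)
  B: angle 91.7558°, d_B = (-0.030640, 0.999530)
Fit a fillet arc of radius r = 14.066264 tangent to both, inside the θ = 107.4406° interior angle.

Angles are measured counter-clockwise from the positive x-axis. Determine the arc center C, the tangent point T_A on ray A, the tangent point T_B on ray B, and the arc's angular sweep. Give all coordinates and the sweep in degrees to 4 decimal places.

center=(36.9582,-0.8779) T_A=(33.1554,-14.4203) T_B=(22.8985,-1.3089) sweep=72.5594

bisector direction at 38.0355° = (0.787629,0.616150)
center distance |VC| = r/sin(θ/2) = 14.066264/sin(53.7203°) = 17.448953
C = V + |VC|·bis = (36.9582,-0.8779)
T_A = V + ((C−V)·d_A)·d_A = V + 10.3250·d_A = (33.1554,-14.4203)
T_B = V + ((C−V)·d_B)·d_B = V + 10.3250·d_B = (22.8985,-1.3089)
sweep = 180° − θ = 72.5594°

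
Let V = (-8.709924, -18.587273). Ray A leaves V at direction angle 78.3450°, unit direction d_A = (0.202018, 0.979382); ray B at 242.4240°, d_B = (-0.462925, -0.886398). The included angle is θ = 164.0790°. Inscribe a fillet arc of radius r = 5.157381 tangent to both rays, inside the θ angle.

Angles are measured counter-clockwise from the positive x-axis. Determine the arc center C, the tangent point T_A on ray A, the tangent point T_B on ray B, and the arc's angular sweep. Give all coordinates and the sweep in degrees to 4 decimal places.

bisector direction at 160.3845° = (-0.941967,0.335706)
center distance |VC| = r/sin(θ/2) = 5.157381/sin(82.0395°) = 5.207562
C = V + |VC|·bis = (-13.6153,-16.8391)
T_A = V + ((C−V)·d_A)·d_A = V + 0.7212·d_A = (-8.5642,-17.8809)
T_B = V + ((C−V)·d_B)·d_B = V + 0.7212·d_B = (-9.0438,-19.2265)
sweep = 180° − θ = 15.9210°

center=(-13.6153,-16.8391) T_A=(-8.5642,-17.8809) T_B=(-9.0438,-19.2265) sweep=15.9210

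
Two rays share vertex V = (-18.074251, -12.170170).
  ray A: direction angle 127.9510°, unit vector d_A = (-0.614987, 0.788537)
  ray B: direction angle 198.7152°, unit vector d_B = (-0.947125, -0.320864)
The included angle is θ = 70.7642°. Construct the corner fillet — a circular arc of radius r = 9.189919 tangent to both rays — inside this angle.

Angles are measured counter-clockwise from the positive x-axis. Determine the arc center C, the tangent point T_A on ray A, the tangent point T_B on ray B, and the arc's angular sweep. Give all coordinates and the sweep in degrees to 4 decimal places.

center=(-33.2788,-7.6182) T_A=(-26.0322,-1.9665) T_B=(-30.3301,-16.3222) sweep=109.2358

bisector direction at 163.3331° = (-0.957988,0.286807)
center distance |VC| = r/sin(θ/2) = 9.189919/sin(35.3821°) = 15.871327
C = V + |VC|·bis = (-33.2788,-7.6182)
T_A = V + ((C−V)·d_A)·d_A = V + 12.9400·d_A = (-26.0322,-1.9665)
T_B = V + ((C−V)·d_B)·d_B = V + 12.9400·d_B = (-30.3301,-16.3222)
sweep = 180° − θ = 109.2358°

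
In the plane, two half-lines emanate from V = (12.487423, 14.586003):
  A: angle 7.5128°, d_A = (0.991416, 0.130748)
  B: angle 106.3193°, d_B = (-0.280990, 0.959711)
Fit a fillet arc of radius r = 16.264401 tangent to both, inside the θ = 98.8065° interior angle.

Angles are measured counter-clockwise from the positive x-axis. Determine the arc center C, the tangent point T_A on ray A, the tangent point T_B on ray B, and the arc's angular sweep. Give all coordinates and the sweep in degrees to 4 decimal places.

center=(24.1799,32.5332) T_A=(26.3064,16.4085) T_B=(8.5708,27.9631) sweep=81.1935

bisector direction at 56.9160° = (0.545867,0.837872)
center distance |VC| = r/sin(θ/2) = 16.264401/sin(49.4032°) = 21.420025
C = V + |VC|·bis = (24.1799,32.5332)
T_A = V + ((C−V)·d_A)·d_A = V + 13.9387·d_A = (26.3064,16.4085)
T_B = V + ((C−V)·d_B)·d_B = V + 13.9387·d_B = (8.5708,27.9631)
sweep = 180° − θ = 81.1935°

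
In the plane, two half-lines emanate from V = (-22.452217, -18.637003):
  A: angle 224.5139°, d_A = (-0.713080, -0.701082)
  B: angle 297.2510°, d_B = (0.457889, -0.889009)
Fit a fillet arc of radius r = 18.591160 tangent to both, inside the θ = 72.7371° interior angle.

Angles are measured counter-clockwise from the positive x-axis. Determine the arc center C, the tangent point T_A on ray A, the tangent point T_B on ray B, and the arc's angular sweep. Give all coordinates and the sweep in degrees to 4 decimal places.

center=(-27.4203,-49.5931) T_A=(-40.4542,-36.3361) T_B=(-10.8926,-41.0804) sweep=107.2629

bisector direction at 260.8825° = (-0.158461,-0.987365)
center distance |VC| = r/sin(θ/2) = 18.591160/sin(36.3685°) = 31.352245
C = V + |VC|·bis = (-27.4203,-49.5931)
T_A = V + ((C−V)·d_A)·d_A = V + 25.2454·d_A = (-40.4542,-36.3361)
T_B = V + ((C−V)·d_B)·d_B = V + 25.2454·d_B = (-10.8926,-41.0804)
sweep = 180° − θ = 107.2629°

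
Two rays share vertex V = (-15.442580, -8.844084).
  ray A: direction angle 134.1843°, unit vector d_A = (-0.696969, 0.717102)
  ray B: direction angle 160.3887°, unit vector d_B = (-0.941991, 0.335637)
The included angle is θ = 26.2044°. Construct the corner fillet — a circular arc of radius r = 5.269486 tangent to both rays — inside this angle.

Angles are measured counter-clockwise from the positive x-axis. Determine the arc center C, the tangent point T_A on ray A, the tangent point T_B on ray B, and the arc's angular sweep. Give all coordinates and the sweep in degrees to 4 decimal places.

bisector direction at 147.2865° = (-0.841383,0.540439)
center distance |VC| = r/sin(θ/2) = 5.269486/sin(13.1022°) = 23.245472
C = V + |VC|·bis = (-35.0009,3.7187)
T_A = V + ((C−V)·d_A)·d_A = V + 22.6403·d_A = (-31.2222,7.3913)
T_B = V + ((C−V)·d_B)·d_B = V + 22.6403·d_B = (-36.7696,-1.2451)
sweep = 180° − θ = 153.7956°

center=(-35.0009,3.7187) T_A=(-31.2222,7.3913) T_B=(-36.7696,-1.2451) sweep=153.7956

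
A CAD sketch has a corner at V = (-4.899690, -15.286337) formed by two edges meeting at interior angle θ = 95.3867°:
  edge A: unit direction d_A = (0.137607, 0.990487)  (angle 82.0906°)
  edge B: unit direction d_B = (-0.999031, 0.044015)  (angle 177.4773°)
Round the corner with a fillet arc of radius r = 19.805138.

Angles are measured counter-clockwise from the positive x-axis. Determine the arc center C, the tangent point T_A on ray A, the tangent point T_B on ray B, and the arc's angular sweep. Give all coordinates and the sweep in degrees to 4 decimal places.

center=(-22.0360,5.2930) T_A=(-2.4193,2.5677) T_B=(-22.9077,-14.4929) sweep=84.6133

bisector direction at 129.7840° = (-0.639894,0.768463)
center distance |VC| = r/sin(θ/2) = 19.805138/sin(47.6934°) = 26.779877
C = V + |VC|·bis = (-22.0360,5.2930)
T_A = V + ((C−V)·d_A)·d_A = V + 18.0255·d_A = (-2.4193,2.5677)
T_B = V + ((C−V)·d_B)·d_B = V + 18.0255·d_B = (-22.9077,-14.4929)
sweep = 180° − θ = 84.6133°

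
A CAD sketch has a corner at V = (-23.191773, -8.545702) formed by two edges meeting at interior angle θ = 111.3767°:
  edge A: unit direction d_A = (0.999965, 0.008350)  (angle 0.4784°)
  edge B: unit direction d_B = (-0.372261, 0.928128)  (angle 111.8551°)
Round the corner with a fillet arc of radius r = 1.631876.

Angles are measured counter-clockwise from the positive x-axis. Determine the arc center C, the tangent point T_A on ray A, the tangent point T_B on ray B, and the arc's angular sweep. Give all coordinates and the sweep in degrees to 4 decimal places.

bisector direction at 56.1668° = (0.556778,0.830661)
center distance |VC| = r/sin(θ/2) = 1.631876/sin(55.6883°) = 1.975676
C = V + |VC|·bis = (-22.0918,-6.9046)
T_A = V + ((C−V)·d_A)·d_A = V + 1.1137·d_A = (-22.0781,-8.5364)
T_B = V + ((C−V)·d_B)·d_B = V + 1.1137·d_B = (-23.6064,-7.5121)
sweep = 180° − θ = 68.6233°

center=(-22.0918,-6.9046) T_A=(-22.0781,-8.5364) T_B=(-23.6064,-7.5121) sweep=68.6233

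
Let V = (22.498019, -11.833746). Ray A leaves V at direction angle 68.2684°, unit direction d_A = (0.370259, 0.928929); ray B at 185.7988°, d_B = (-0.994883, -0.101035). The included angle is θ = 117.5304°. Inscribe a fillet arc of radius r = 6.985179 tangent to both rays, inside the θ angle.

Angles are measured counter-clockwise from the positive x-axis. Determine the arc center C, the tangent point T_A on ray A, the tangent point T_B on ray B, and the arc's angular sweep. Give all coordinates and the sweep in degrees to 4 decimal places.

bisector direction at 127.0336° = (-0.602283,0.798282)
center distance |VC| = r/sin(θ/2) = 6.985179/sin(58.7652°) = 8.169327
C = V + |VC|·bis = (17.5778,-5.3123)
T_A = V + ((C−V)·d_A)·d_A = V + 4.2362·d_A = (24.0665,-7.8986)
T_B = V + ((C−V)·d_B)·d_B = V + 4.2362·d_B = (18.2835,-12.2617)
sweep = 180° − θ = 62.4696°

center=(17.5778,-5.3123) T_A=(24.0665,-7.8986) T_B=(18.2835,-12.2617) sweep=62.4696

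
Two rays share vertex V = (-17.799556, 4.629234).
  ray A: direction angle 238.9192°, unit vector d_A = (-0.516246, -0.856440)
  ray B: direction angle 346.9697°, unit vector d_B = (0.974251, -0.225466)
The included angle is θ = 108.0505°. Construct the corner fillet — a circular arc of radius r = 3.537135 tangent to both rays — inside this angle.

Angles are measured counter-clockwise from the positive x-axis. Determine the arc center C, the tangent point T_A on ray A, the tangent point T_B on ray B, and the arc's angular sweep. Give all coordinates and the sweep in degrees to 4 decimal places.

center=(-16.0957,0.6043) T_A=(-19.1250,2.4303) T_B=(-15.2982,4.0503) sweep=71.9495

bisector direction at 292.9444° = (0.389838,-0.920883)
center distance |VC| = r/sin(θ/2) = 3.537135/sin(54.0252°) = 4.370740
C = V + |VC|·bis = (-16.0957,0.6043)
T_A = V + ((C−V)·d_A)·d_A = V + 2.5675·d_A = (-19.1250,2.4303)
T_B = V + ((C−V)·d_B)·d_B = V + 2.5675·d_B = (-15.2982,4.0503)
sweep = 180° − θ = 71.9495°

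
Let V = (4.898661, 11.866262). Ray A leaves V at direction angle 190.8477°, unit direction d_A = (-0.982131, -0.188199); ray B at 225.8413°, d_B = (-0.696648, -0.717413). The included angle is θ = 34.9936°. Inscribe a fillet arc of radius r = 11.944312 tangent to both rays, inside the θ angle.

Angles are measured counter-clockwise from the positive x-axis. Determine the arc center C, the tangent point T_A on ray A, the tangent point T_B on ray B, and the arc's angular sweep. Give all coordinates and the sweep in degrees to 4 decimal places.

center=(-30.0663,-6.9955) T_A=(-32.3142,4.7354) T_B=(-21.4973,-15.3164) sweep=145.0064

bisector direction at 208.3445° = (-0.880109,-0.474772)
center distance |VC| = r/sin(θ/2) = 11.944312/sin(17.4968°) = 39.727961
C = V + |VC|·bis = (-30.0663,-6.9955)
T_A = V + ((C−V)·d_A)·d_A = V + 37.8899·d_A = (-32.3142,4.7354)
T_B = V + ((C−V)·d_B)·d_B = V + 37.8899·d_B = (-21.4973,-15.3164)
sweep = 180° − θ = 145.0064°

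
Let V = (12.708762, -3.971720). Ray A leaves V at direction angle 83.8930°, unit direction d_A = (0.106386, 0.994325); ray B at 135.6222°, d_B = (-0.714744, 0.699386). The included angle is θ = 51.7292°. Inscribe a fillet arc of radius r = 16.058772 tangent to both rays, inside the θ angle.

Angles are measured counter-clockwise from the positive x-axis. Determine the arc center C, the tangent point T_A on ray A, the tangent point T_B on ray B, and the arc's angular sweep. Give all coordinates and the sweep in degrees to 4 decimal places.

center=(0.2650,30.6725) T_A=(16.2327,28.9641) T_B=(-10.9663,19.1946) sweep=128.2708

bisector direction at 109.7576° = (-0.338042,0.941131)
center distance |VC| = r/sin(θ/2) = 16.058772/sin(25.8646°) = 36.811283
C = V + |VC|·bis = (0.2650,30.6725)
T_A = V + ((C−V)·d_A)·d_A = V + 33.1238·d_A = (16.2327,28.9641)
T_B = V + ((C−V)·d_B)·d_B = V + 33.1238·d_B = (-10.9663,19.1946)
sweep = 180° − θ = 128.2708°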